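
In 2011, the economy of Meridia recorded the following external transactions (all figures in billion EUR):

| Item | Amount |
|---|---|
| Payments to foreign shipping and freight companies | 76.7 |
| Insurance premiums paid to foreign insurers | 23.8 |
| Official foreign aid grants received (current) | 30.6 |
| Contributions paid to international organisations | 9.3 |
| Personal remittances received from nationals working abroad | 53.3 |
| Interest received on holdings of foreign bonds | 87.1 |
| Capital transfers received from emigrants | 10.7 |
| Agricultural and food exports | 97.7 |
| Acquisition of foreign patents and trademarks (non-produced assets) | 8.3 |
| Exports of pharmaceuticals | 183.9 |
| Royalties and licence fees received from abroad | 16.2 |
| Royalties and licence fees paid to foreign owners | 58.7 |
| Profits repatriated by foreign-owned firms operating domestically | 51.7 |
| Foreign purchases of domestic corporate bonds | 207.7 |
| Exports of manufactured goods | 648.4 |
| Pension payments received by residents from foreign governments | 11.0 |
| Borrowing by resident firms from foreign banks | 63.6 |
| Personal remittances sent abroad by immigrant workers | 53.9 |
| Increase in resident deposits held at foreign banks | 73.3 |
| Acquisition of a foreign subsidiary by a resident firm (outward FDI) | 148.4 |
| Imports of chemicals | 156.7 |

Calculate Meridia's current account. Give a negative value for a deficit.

Goods: -156.7 + 183.9 + 97.7 + 648.4 = 773.3
Services: 16.2 - 23.8 - 76.7 - 58.7 = -143.0
Primary income: 87.1 - 51.7 = 35.4
Secondary income: 30.6 - 53.9 - 9.3 + 53.3 + 11.0 = 31.7
Current account = 773.3 + (-143.0) + 35.4 + 31.7 = 697.4
(Excluded from the current account — capital account: capital transfers received from emigrants 10.7, acquisition of foreign patents and trademarks (non-produced assets) 8.3; financial account: foreign purchases of domestic corporate bonds 207.7, borrowing by resident firms from foreign banks 63.6, increase in resident deposits held at foreign banks 73.3, acquisition of a foreign subsidiary by a resident firm (outward FDI) 148.4.)

697.4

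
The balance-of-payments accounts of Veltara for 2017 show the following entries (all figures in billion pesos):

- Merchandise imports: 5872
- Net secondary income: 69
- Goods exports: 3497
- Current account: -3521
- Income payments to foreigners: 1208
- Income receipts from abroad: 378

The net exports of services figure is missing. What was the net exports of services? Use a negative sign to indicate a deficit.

-385

Current account = goods balance + services balance + net primary income + net secondary income
Sum of the known components = -3136
Net exports of services = CA - (known components) = -3521 - (-3136) = -385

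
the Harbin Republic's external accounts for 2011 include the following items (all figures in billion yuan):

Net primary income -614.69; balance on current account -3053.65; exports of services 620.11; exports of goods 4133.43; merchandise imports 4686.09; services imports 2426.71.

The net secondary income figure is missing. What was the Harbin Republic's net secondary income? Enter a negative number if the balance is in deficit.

Current account = goods balance + services balance + net primary income + net secondary income
Sum of the known components = -2973.95
Net secondary income = CA - (known components) = -3053.65 - (-2973.95) = -79.70

-79.70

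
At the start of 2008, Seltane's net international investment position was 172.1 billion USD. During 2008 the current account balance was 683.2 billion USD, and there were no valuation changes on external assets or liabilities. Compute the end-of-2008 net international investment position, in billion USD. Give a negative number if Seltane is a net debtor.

855.3

With no valuation effects, change in NIIP = current account = 683.2
End-of-year NIIP = 172.1 + 683.2 = 855.3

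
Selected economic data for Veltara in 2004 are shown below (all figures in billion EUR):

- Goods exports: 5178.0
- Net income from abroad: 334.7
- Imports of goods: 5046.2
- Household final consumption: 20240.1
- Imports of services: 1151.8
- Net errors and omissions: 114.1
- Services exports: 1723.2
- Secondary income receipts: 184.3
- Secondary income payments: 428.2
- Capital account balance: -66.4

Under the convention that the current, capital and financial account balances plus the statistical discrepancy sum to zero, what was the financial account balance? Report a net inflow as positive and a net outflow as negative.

Goods balance = 5178.0 - 5046.2 = 131.8
Services balance = 1723.2 - 1151.8 = 571.4
Trade balance (goods + services) = 131.8 + 571.4 = 703.2
Net primary income = 334.7
Net secondary income = 184.3 - 428.2 = -243.9
Current account = 703.2 + 334.7 + (-243.9) = 794.0
Financial account = -(794.0 + (-66.4) + 114.1) = -841.7

-841.7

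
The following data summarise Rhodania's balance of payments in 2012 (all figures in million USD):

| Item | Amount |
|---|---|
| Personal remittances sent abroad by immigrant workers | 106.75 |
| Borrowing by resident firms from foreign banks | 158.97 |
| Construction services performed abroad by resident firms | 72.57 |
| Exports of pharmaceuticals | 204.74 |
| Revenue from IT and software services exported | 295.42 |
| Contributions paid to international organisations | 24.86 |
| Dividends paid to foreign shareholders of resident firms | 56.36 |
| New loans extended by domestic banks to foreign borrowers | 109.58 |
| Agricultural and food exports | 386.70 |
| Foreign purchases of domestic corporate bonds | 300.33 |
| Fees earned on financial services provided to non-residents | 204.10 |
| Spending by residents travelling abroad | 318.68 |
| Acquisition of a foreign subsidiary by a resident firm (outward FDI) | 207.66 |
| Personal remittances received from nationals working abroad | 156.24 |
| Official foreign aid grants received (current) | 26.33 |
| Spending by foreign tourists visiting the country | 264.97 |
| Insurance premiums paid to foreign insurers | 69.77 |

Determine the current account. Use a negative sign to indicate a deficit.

1034.65

Goods: 204.74 + 386.70 = 591.44
Services: -69.77 + 264.97 + 204.10 + 295.42 + 72.57 - 318.68 = 448.61
Primary income: -56.36
Secondary income: -106.75 + 26.33 + 156.24 - 24.86 = 50.96
Current account = 591.44 + 448.61 + (-56.36) + 50.96 = 1034.65
(Excluded from the current account — financial account: borrowing by resident firms from foreign banks 158.97, new loans extended by domestic banks to foreign borrowers 109.58, foreign purchases of domestic corporate bonds 300.33, acquisition of a foreign subsidiary by a resident firm (outward FDI) 207.66.)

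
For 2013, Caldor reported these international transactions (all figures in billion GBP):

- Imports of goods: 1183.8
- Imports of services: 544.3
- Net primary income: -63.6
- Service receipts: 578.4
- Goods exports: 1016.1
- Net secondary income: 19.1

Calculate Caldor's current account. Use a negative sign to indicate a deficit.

-178.1

Goods balance = 1016.1 - 1183.8 = -167.7
Services balance = 578.4 - 544.3 = 34.1
Trade balance (goods + services) = -167.7 + 34.1 = -133.6
Net primary income = -63.6
Net secondary income = 19.1
Current account = -133.6 + (-63.6) + 19.1 = -178.1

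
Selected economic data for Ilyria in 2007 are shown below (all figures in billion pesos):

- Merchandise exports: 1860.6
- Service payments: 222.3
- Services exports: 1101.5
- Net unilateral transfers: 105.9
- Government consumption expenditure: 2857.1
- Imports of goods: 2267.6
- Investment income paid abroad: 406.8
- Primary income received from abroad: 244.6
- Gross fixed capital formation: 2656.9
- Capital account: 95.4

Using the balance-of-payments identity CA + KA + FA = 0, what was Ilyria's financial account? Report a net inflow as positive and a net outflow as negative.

-511.3

Goods balance = 1860.6 - 2267.6 = -407.0
Services balance = 1101.5 - 222.3 = 879.2
Trade balance (goods + services) = -407.0 + 879.2 = 472.2
Net primary income = 244.6 - 406.8 = -162.2
Net secondary income = 105.9
Current account = 472.2 + (-162.2) + 105.9 = 415.9
Financial account = -(415.9 + 95.4) = -511.3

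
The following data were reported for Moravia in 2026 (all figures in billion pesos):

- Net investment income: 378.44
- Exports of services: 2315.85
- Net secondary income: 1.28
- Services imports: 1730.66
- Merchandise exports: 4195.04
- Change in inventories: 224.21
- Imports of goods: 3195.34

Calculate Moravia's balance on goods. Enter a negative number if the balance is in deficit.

999.70

Goods balance = 4195.04 - 3195.34 = 999.70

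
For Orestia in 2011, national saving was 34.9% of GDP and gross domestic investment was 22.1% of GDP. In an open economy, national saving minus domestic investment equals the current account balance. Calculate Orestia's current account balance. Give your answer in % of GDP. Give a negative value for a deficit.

S - I = CA (net lending to the rest of the world).
CA = S - I = 34.9 - 22.1 = 12.8

12.8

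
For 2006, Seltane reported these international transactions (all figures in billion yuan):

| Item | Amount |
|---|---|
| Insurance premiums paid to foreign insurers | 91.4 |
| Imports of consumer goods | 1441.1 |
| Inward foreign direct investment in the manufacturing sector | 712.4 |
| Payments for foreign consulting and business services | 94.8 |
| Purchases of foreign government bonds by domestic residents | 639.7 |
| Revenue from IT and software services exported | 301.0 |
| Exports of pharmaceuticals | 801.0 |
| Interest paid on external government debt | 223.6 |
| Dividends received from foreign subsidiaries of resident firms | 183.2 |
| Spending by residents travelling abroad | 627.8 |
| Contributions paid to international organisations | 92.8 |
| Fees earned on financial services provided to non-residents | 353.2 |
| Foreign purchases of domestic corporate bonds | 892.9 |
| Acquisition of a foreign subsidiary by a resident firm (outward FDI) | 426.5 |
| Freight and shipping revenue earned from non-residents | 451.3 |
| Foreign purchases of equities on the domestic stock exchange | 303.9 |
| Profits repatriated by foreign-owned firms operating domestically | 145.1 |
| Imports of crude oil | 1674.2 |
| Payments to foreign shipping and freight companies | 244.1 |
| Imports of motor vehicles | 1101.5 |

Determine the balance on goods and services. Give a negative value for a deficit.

Goods: -1441.1 - 1674.2 - 1101.5 + 801.0 = -3415.8
Services: -91.4 - 627.8 - 94.8 - 244.1 + 353.2 + 451.3 + 301.0 = 47.4
Trade balance = -3415.8 + 47.4 = -3368.4
(Excluded from the trade balance — financial account: inward foreign direct investment in the manufacturing sector 712.4, purchases of foreign government bonds by domestic residents 639.7, foreign purchases of domestic corporate bonds 892.9, acquisition of a foreign subsidiary by a resident firm (outward FDI) 426.5, foreign purchases of equities on the domestic stock exchange 303.9; primary income: interest paid on external government debt 223.6, dividends received from foreign subsidiaries of resident firms 183.2, profits repatriated by foreign-owned firms operating domestically 145.1; secondary income: contributions paid to international organisations 92.8.)

-3368.4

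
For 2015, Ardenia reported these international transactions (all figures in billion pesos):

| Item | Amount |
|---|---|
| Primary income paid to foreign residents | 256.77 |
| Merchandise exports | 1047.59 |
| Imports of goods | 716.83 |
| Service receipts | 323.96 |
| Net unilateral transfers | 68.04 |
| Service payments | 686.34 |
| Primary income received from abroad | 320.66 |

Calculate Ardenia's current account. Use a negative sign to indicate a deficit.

Goods balance = 1047.59 - 716.83 = 330.76
Services balance = 323.96 - 686.34 = -362.38
Trade balance (goods + services) = 330.76 + (-362.38) = -31.62
Net primary income = 320.66 - 256.77 = 63.89
Net secondary income = 68.04
Current account = -31.62 + 63.89 + 68.04 = 100.31

100.31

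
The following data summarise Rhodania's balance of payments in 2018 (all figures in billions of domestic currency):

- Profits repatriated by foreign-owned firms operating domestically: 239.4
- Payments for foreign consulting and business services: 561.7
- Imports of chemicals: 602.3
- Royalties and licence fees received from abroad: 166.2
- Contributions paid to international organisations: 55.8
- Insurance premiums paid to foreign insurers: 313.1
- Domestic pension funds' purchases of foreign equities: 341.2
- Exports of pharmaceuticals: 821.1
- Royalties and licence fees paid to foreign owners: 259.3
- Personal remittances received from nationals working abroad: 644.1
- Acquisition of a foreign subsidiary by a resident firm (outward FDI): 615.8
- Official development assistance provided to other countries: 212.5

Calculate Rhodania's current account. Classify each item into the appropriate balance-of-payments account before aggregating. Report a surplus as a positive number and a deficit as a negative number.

Goods: -602.3 + 821.1 = 218.8
Services: -561.7 - 259.3 + 166.2 - 313.1 = -967.9
Primary income: -239.4
Secondary income: 644.1 - 55.8 - 212.5 = 375.8
Current account = 218.8 + (-967.9) + (-239.4) + 375.8 = -612.7
(Excluded from the current account — financial account: domestic pension funds' purchases of foreign equities 341.2, acquisition of a foreign subsidiary by a resident firm (outward FDI) 615.8.)

-612.7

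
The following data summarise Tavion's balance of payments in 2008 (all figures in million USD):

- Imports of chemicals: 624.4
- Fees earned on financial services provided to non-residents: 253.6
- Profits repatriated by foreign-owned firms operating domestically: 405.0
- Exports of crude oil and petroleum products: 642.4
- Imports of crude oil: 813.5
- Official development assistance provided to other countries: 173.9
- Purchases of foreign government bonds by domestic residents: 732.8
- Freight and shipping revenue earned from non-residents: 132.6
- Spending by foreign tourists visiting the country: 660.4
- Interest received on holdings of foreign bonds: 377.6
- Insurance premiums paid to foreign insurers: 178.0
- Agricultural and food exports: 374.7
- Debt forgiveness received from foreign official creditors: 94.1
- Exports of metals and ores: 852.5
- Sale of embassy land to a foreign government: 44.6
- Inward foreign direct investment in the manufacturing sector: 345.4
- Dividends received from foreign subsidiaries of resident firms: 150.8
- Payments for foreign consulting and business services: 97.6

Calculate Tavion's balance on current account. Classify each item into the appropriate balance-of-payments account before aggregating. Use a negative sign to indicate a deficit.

1152.2

Goods: -813.5 - 624.4 + 374.7 + 642.4 + 852.5 = 431.7
Services: 132.6 + 253.6 - 97.6 - 178.0 + 660.4 = 771.0
Primary income: 377.6 + 150.8 - 405.0 = 123.4
Secondary income: -173.9
Current account = 431.7 + 771.0 + 123.4 + (-173.9) = 1152.2
(Excluded from the current account — financial account: purchases of foreign government bonds by domestic residents 732.8, inward foreign direct investment in the manufacturing sector 345.4; capital account: debt forgiveness received from foreign official creditors 94.1, sale of embassy land to a foreign government 44.6.)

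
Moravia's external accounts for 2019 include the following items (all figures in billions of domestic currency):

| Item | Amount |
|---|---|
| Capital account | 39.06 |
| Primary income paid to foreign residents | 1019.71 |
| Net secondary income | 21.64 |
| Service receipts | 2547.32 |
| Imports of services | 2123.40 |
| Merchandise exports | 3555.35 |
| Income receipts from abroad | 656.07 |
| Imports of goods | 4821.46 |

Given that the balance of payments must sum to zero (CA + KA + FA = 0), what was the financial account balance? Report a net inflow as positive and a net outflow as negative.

Goods balance = 3555.35 - 4821.46 = -1266.11
Services balance = 2547.32 - 2123.40 = 423.92
Trade balance (goods + services) = -1266.11 + 423.92 = -842.19
Net primary income = 656.07 - 1019.71 = -363.64
Net secondary income = 21.64
Current account = -842.19 + (-363.64) + 21.64 = -1184.19
Financial account = -(-1184.19 + 39.06) = 1145.13

1145.13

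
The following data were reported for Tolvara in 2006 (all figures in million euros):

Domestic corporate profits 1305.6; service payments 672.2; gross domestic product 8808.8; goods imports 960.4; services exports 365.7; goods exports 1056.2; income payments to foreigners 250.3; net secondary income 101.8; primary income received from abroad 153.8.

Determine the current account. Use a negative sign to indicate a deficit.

-205.4

Goods balance = 1056.2 - 960.4 = 95.8
Services balance = 365.7 - 672.2 = -306.5
Trade balance (goods + services) = 95.8 + (-306.5) = -210.7
Net primary income = 153.8 - 250.3 = -96.5
Net secondary income = 101.8
Current account = -210.7 + (-96.5) + 101.8 = -205.4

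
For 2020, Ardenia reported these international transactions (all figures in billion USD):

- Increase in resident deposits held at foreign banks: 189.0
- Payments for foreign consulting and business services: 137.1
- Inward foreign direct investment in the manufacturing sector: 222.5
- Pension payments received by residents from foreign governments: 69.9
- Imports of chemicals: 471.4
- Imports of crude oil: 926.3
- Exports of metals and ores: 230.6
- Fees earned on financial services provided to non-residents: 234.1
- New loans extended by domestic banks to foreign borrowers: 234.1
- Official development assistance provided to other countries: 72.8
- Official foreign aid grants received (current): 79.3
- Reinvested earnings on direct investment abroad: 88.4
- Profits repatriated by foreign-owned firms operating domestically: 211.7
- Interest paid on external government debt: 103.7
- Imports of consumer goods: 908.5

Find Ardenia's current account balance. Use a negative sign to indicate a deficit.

Goods: -908.5 - 471.4 - 926.3 + 230.6 = -2075.6
Services: 234.1 - 137.1 = 97.0
Primary income: 88.4 - 211.7 - 103.7 = -227.0
Secondary income: 79.3 + 69.9 - 72.8 = 76.4
Current account = (-2075.6) + 97.0 + (-227.0) + 76.4 = -2129.2
(Excluded from the current account — financial account: increase in resident deposits held at foreign banks 189.0, inward foreign direct investment in the manufacturing sector 222.5, new loans extended by domestic banks to foreign borrowers 234.1.)

-2129.2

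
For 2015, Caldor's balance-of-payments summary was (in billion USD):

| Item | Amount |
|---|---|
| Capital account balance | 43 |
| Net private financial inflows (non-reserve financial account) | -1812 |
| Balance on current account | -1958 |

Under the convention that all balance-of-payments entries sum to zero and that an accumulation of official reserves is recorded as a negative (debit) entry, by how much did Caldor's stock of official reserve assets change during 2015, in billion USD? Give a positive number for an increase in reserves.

Official reserve transactions balance = -((-1958) + 43 + (-1812)) = 3727
An accumulation of reserves is recorded as a debit (negative entry), so the change in the stock of reserves is the negative of that balance.
Change in official reserves = -(3727) = -3727

-3727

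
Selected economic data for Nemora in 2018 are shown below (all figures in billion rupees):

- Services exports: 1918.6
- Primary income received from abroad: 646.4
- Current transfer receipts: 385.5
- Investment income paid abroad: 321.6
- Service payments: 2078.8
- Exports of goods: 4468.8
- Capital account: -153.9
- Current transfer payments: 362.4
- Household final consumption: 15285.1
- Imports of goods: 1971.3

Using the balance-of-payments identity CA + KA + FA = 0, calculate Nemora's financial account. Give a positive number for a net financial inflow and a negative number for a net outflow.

-2531.3

Goods balance = 4468.8 - 1971.3 = 2497.5
Services balance = 1918.6 - 2078.8 = -160.2
Trade balance (goods + services) = 2497.5 + (-160.2) = 2337.3
Net primary income = 646.4 - 321.6 = 324.8
Net secondary income = 385.5 - 362.4 = 23.1
Current account = 2337.3 + 324.8 + 23.1 = 2685.2
Financial account = -(2685.2 + (-153.9)) = -2531.3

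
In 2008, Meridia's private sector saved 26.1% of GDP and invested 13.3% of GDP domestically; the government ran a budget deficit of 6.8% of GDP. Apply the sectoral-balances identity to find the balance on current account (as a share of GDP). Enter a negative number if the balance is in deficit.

By the sectoral-balances identity, CA = (S_private - I) + (T - G).
Private balance = 26.1 - 13.3 = 12.8
Government balance (T - G) = -6.8
CA = 12.8 + (-6.8) = 6.0

6.0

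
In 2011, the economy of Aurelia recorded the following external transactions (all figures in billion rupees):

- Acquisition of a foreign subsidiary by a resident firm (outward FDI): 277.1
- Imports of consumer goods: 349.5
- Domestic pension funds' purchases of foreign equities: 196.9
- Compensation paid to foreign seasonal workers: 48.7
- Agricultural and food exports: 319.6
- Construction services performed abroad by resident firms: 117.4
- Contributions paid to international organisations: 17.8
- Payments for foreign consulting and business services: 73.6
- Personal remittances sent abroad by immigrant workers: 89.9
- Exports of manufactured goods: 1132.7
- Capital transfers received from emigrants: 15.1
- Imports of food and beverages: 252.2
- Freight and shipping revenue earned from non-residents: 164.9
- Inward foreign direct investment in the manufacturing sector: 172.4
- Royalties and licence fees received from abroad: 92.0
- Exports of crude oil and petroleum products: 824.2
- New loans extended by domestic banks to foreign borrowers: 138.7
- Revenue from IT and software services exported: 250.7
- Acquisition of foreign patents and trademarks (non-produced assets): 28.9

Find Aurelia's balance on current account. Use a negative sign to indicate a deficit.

Goods: 824.2 - 252.2 + 319.6 - 349.5 + 1132.7 = 1674.8
Services: 92.0 + 164.9 - 73.6 + 117.4 + 250.7 = 551.4
Primary income: -48.7
Secondary income: -89.9 - 17.8 = -107.7
Current account = 1674.8 + 551.4 + (-48.7) + (-107.7) = 2069.8
(Excluded from the current account — financial account: acquisition of a foreign subsidiary by a resident firm (outward FDI) 277.1, domestic pension funds' purchases of foreign equities 196.9, inward foreign direct investment in the manufacturing sector 172.4, new loans extended by domestic banks to foreign borrowers 138.7; capital account: capital transfers received from emigrants 15.1, acquisition of foreign patents and trademarks (non-produced assets) 28.9.)

2069.8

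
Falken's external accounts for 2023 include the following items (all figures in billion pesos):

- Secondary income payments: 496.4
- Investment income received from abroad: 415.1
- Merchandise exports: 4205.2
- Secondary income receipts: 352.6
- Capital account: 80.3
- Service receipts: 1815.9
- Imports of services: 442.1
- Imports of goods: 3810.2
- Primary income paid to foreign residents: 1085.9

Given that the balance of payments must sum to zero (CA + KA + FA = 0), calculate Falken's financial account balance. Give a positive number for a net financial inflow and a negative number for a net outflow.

Goods balance = 4205.2 - 3810.2 = 395.0
Services balance = 1815.9 - 442.1 = 1373.8
Trade balance (goods + services) = 395.0 + 1373.8 = 1768.8
Net primary income = 415.1 - 1085.9 = -670.8
Net secondary income = 352.6 - 496.4 = -143.8
Current account = 1768.8 + (-670.8) + (-143.8) = 954.2
Financial account = -(954.2 + 80.3) = -1034.5

-1034.5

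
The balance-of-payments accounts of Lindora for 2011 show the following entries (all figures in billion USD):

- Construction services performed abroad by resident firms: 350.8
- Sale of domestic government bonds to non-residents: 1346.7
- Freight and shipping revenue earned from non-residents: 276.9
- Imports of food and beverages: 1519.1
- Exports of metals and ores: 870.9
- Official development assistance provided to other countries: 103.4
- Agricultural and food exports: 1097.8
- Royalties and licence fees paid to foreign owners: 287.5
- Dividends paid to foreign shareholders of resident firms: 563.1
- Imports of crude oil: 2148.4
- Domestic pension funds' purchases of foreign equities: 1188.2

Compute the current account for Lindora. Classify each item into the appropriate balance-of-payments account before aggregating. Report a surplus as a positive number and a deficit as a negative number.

Goods: -2148.4 + 870.9 + 1097.8 - 1519.1 = -1698.8
Services: 350.8 - 287.5 + 276.9 = 340.2
Primary income: -563.1
Secondary income: -103.4
Current account = (-1698.8) + 340.2 + (-563.1) + (-103.4) = -2025.1
(Excluded from the current account — financial account: sale of domestic government bonds to non-residents 1346.7, domestic pension funds' purchases of foreign equities 1188.2.)

-2025.1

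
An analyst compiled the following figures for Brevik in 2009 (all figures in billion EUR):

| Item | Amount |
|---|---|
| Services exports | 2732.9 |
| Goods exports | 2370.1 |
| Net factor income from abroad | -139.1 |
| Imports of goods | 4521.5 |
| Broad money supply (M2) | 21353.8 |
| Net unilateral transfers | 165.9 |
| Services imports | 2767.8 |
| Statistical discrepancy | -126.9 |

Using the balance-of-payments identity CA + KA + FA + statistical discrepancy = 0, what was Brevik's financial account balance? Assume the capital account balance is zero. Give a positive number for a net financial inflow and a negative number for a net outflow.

Goods balance = 2370.1 - 4521.5 = -2151.4
Services balance = 2732.9 - 2767.8 = -34.9
Trade balance (goods + services) = -2151.4 + (-34.9) = -2186.3
Net primary income = -139.1
Net secondary income = 165.9
Current account = -2186.3 + (-139.1) + 165.9 = -2159.5
Financial account = -(-2159.5 + (-126.9)) = 2286.4

2286.4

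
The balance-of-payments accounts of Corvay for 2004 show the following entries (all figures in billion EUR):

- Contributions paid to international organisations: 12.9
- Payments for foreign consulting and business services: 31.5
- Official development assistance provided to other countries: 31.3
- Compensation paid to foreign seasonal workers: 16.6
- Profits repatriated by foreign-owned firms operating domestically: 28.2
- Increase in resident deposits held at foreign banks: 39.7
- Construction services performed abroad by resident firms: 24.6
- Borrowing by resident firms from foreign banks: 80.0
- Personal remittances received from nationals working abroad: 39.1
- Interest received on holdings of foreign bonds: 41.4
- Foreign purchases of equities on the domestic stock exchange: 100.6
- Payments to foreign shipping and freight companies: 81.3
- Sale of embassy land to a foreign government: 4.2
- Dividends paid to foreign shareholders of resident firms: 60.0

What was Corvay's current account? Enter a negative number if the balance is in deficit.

-156.7

Services: -81.3 + 24.6 - 31.5 = -88.2
Primary income: -60.0 + 41.4 - 28.2 - 16.6 = -63.4
Secondary income: -12.9 + 39.1 - 31.3 = -5.1
Current account = (-88.2) + (-63.4) + (-5.1) = -156.7
(Excluded from the current account — financial account: increase in resident deposits held at foreign banks 39.7, borrowing by resident firms from foreign banks 80.0, foreign purchases of equities on the domestic stock exchange 100.6; capital account: sale of embassy land to a foreign government 4.2.)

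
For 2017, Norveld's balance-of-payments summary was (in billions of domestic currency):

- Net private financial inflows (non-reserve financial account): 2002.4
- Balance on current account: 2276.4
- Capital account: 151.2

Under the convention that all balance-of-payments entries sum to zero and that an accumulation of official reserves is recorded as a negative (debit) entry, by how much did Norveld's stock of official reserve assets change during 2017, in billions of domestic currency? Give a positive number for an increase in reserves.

4430.0

Official reserve transactions balance = -(2276.4 + 151.2 + 2002.4) = -4430.0
An accumulation of reserves is recorded as a debit (negative entry), so the change in the stock of reserves is the negative of that balance.
Change in official reserves = -(-4430.0) = 4430.0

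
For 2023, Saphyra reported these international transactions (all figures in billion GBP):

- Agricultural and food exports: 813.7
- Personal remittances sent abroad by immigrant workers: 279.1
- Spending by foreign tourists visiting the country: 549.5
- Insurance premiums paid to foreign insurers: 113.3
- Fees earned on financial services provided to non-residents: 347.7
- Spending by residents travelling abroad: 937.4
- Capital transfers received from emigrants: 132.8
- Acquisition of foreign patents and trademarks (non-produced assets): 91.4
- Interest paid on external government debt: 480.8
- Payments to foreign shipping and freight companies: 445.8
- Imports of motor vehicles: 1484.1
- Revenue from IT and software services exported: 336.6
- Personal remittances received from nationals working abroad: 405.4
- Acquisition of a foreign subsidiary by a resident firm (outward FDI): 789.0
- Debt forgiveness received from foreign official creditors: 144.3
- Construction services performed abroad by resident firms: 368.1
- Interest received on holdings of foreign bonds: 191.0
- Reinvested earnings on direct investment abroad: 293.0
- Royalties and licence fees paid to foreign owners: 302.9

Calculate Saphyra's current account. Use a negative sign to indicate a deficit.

-738.4

Goods: -1484.1 + 813.7 = -670.4
Services: 336.6 - 302.9 - 937.4 - 445.8 + 347.7 + 368.1 - 113.3 + 549.5 = -197.5
Primary income: 191.0 - 480.8 + 293.0 = 3.2
Secondary income: -279.1 + 405.4 = 126.3
Current account = (-670.4) + (-197.5) + 3.2 + 126.3 = -738.4
(Excluded from the current account — capital account: capital transfers received from emigrants 132.8, acquisition of foreign patents and trademarks (non-produced assets) 91.4, debt forgiveness received from foreign official creditors 144.3; financial account: acquisition of a foreign subsidiary by a resident firm (outward FDI) 789.0.)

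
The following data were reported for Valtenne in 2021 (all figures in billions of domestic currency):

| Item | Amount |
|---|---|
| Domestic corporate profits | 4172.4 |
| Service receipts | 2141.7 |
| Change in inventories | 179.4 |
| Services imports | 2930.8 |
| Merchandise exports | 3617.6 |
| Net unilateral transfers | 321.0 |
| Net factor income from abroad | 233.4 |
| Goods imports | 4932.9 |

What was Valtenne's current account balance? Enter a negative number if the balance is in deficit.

Goods balance = 3617.6 - 4932.9 = -1315.3
Services balance = 2141.7 - 2930.8 = -789.1
Trade balance (goods + services) = -1315.3 + (-789.1) = -2104.4
Net primary income = 233.4
Net secondary income = 321.0
Current account = -2104.4 + 233.4 + 321.0 = -1550.0

-1550.0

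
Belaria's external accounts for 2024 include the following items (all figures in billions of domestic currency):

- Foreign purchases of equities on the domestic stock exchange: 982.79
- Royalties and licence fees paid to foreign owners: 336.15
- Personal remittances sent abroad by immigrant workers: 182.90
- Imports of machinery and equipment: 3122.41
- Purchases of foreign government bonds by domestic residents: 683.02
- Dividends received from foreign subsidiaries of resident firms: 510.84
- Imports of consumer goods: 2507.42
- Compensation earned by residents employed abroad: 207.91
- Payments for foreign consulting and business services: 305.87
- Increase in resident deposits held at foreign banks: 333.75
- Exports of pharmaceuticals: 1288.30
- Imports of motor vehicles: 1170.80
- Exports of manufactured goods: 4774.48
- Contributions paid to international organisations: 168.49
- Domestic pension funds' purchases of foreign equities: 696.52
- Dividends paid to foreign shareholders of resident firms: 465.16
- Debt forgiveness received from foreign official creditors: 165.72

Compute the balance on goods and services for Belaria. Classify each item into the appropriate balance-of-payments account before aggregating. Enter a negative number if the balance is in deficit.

-1379.87

Goods: 1288.30 - 1170.80 - 2507.42 + 4774.48 - 3122.41 = -737.85
Services: -305.87 - 336.15 = -642.02
Trade balance = -737.85 + (-642.02) = -1379.87
(Excluded from the trade balance — financial account: foreign purchases of equities on the domestic stock exchange 982.79, purchases of foreign government bonds by domestic residents 683.02, increase in resident deposits held at foreign banks 333.75, domestic pension funds' purchases of foreign equities 696.52; secondary income: personal remittances sent abroad by immigrant workers 182.90, contributions paid to international organisations 168.49; primary income: dividends received from foreign subsidiaries of resident firms 510.84, compensation earned by residents employed abroad 207.91, dividends paid to foreign shareholders of resident firms 465.16; capital account: debt forgiveness received from foreign official creditors 165.72.)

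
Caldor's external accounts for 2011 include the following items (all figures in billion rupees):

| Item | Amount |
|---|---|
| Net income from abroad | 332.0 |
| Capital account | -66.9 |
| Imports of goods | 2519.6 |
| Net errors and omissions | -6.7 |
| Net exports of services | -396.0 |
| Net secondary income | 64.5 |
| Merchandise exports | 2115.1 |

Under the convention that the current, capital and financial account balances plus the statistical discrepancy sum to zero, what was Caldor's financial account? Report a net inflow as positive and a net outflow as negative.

Goods balance = 2115.1 - 2519.6 = -404.5
Services balance = -396.0
Trade balance (goods + services) = -404.5 + (-396.0) = -800.5
Net primary income = 332.0
Net secondary income = 64.5
Current account = -800.5 + 332.0 + 64.5 = -404.0
Financial account = -(-404.0 + (-66.9) + (-6.7)) = 477.6

477.6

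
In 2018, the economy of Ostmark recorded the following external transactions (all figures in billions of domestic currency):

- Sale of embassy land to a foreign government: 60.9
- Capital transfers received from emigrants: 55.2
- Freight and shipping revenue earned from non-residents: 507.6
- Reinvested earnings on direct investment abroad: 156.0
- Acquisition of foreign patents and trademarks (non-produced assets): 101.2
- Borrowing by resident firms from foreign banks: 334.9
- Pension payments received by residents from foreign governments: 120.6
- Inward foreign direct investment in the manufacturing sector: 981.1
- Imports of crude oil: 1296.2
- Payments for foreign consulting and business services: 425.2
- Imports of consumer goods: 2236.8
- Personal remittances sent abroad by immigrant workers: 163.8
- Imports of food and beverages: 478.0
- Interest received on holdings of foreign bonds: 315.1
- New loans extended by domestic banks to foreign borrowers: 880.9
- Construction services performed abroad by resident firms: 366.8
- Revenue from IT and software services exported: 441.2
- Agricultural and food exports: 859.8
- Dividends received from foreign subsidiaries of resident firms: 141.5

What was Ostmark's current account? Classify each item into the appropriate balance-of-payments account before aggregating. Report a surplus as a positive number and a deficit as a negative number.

-1691.4

Goods: 859.8 - 1296.2 - 2236.8 - 478.0 = -3151.2
Services: 366.8 - 425.2 + 507.6 + 441.2 = 890.4
Primary income: 315.1 + 156.0 + 141.5 = 612.6
Secondary income: -163.8 + 120.6 = -43.2
Current account = (-3151.2) + 890.4 + 612.6 + (-43.2) = -1691.4
(Excluded from the current account — capital account: sale of embassy land to a foreign government 60.9, capital transfers received from emigrants 55.2, acquisition of foreign patents and trademarks (non-produced assets) 101.2; financial account: borrowing by resident firms from foreign banks 334.9, inward foreign direct investment in the manufacturing sector 981.1, new loans extended by domestic banks to foreign borrowers 880.9.)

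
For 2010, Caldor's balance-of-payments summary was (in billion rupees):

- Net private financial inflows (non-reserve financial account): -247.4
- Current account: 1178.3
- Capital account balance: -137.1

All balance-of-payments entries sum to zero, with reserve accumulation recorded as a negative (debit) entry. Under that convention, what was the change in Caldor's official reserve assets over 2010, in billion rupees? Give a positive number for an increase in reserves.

Official reserve transactions balance = -(1178.3 + (-137.1) + (-247.4)) = -793.8
An accumulation of reserves is recorded as a debit (negative entry), so the change in the stock of reserves is the negative of that balance.
Change in official reserves = -(-793.8) = 793.8

793.8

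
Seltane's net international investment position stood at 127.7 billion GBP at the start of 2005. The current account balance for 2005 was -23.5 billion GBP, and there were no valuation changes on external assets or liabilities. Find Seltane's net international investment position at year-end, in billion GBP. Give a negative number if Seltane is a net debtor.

104.2

With no valuation effects, change in NIIP = current account = -23.5
End-of-year NIIP = 127.7 + (-23.5) = 104.2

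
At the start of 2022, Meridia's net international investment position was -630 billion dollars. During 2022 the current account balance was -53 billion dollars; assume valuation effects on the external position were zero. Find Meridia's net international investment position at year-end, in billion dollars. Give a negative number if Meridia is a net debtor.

-683

With no valuation effects, change in NIIP = current account = -53
End-of-year NIIP = -630 + (-53) = -683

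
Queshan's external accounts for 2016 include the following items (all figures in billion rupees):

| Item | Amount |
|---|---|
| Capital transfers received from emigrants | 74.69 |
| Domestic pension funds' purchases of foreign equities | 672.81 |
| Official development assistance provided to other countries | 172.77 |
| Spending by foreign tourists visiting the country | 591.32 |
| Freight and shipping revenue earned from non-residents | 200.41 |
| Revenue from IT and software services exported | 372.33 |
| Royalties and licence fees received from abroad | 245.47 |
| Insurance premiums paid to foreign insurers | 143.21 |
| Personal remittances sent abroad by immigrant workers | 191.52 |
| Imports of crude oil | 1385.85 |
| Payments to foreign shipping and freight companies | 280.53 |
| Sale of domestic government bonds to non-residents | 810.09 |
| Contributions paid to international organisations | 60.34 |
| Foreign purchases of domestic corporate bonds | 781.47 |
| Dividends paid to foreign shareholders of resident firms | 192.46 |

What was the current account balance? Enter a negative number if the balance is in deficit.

-1017.15

Goods: -1385.85
Services: -280.53 - 143.21 + 200.41 + 372.33 + 591.32 + 245.47 = 985.79
Primary income: -192.46
Secondary income: -60.34 - 172.77 - 191.52 = -424.63
Current account = (-1385.85) + 985.79 + (-192.46) + (-424.63) = -1017.15
(Excluded from the current account — capital account: capital transfers received from emigrants 74.69; financial account: domestic pension funds' purchases of foreign equities 672.81, sale of domestic government bonds to non-residents 810.09, foreign purchases of domestic corporate bonds 781.47.)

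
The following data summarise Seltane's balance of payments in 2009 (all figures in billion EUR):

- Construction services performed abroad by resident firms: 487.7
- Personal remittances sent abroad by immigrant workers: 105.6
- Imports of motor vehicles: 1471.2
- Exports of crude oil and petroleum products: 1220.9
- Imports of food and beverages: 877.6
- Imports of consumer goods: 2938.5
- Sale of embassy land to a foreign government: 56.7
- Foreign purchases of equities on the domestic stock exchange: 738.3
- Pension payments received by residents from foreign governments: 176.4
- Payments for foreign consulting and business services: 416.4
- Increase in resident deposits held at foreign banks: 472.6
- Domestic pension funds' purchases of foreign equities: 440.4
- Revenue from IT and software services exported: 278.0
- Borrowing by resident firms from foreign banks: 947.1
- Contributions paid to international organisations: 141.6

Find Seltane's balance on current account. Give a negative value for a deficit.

-3787.9

Goods: -1471.2 - 877.6 + 1220.9 - 2938.5 = -4066.4
Services: 487.7 + 278.0 - 416.4 = 349.3
Secondary income: -105.6 - 141.6 + 176.4 = -70.8
Current account = (-4066.4) + 349.3 + (-70.8) = -3787.9
(Excluded from the current account — capital account: sale of embassy land to a foreign government 56.7; financial account: foreign purchases of equities on the domestic stock exchange 738.3, increase in resident deposits held at foreign banks 472.6, domestic pension funds' purchases of foreign equities 440.4, borrowing by resident firms from foreign banks 947.1.)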